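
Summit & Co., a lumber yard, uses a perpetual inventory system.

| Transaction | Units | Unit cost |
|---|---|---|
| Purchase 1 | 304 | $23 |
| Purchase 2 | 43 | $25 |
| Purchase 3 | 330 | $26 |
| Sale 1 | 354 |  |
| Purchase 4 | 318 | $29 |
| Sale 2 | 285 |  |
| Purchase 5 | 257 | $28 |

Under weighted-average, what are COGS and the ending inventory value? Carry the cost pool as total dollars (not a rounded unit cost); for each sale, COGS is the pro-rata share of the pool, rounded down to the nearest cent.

COGS = $16,336.21; ending inventory = $16,728.79

After Purchase 1: 304 on hand, pool $6,992.00 (≈ $23.0000 each)
After Purchase 2: 347 on hand, pool $8,067.00 (≈ $23.2478 each)
After Purchase 3: 677 on hand, pool $16,647.00 (≈ $24.5894 each)
Sale 1, sell 354: 354/677 × $16,647.00 → $8,704.63
After Purchase 4: 641 on hand, pool $17,164.37 (≈ $26.7775 each)
Sale 2, sell 285: 285/641 × $17,164.37 → $7,631.58
After Purchase 5: 613 on hand, pool $16,728.79 (≈ $27.2900 each)
Total COGS = $8,704.63 + $7,631.58 = $16,336.21
Ending inventory (cost pool remaining) = $16,728.79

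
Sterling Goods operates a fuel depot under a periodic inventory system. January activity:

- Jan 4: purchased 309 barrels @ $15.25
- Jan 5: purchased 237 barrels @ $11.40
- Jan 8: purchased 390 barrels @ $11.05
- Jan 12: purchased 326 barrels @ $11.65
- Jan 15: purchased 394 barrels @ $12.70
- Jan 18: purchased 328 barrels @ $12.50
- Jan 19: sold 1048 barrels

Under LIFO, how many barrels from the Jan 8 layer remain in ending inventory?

390

Jan 19, 1048 sold [LIFO — newest first]: 328 @ $12.50 + 394 @ $12.70 + 326 @ $11.65 = $12,901.70
Ending inventory: 309 @ $15.25 + 237 @ $11.40 + 390 @ $11.05 = $11,723.55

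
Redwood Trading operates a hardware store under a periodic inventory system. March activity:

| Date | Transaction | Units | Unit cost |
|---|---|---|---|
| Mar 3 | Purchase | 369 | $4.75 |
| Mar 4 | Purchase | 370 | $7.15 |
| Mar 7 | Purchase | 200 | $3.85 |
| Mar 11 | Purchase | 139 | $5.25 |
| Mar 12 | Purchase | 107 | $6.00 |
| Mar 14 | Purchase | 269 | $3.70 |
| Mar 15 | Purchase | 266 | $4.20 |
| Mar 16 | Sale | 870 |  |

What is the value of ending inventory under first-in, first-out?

Mar 16, 870 sold [FIFO — oldest first]: 369 @ $4.75 + 370 @ $7.15 + 131 @ $3.85 = $4,902.60
Ending inventory: 69 @ $3.85 + 139 @ $5.25 + 107 @ $6.00 + 269 @ $3.70 + 266 @ $4.20 = $3,749.90
Check: goods available $8,652.50 = COGS $4,902.60 + ending $3,749.90

Ending inventory = $3,749.90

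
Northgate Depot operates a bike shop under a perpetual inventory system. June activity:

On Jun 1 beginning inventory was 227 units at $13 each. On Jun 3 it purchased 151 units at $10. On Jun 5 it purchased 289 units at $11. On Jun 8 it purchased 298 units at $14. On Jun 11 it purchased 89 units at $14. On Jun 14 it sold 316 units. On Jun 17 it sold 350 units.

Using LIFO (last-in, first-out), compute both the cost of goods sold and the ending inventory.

COGS = $8,487; ending inventory = $4,571

Jun 14, 316 sold [LIFO — newest first]: 89 @ $14 + 227 @ $14 = $4,424
Jun 17, 350 sold [LIFO — newest first]: 71 @ $14 + 279 @ $11 = $4,063
Total COGS = $4,424 + $4,063 = $8,487
Ending inventory: 227 @ $13 + 151 @ $10 + 10 @ $11 = $4,571
Check: goods available $13,058 = COGS $8,487 + ending $4,571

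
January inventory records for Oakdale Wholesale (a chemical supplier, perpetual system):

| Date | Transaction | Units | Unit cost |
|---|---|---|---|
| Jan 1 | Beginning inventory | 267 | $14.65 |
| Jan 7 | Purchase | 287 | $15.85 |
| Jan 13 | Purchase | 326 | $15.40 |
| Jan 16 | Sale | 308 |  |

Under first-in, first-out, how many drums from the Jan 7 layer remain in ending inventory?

246

Jan 16, 308 sold [FIFO — oldest first]: 267 @ $14.65 + 41 @ $15.85 = $4,561.40
Ending inventory: 246 @ $15.85 + 326 @ $15.40 = $8,919.50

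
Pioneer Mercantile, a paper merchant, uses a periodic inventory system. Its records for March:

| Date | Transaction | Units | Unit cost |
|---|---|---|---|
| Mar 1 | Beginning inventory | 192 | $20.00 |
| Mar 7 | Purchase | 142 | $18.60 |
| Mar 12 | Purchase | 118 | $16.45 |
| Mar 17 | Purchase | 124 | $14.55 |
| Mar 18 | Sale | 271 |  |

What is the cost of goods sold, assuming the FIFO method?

COGS = $5,309.40

Mar 18, 271 sold [FIFO — oldest first]: 192 @ $20.00 + 79 @ $18.60 = $5,309.40
Ending inventory: 63 @ $18.60 + 118 @ $16.45 + 124 @ $14.55 = $4,917.10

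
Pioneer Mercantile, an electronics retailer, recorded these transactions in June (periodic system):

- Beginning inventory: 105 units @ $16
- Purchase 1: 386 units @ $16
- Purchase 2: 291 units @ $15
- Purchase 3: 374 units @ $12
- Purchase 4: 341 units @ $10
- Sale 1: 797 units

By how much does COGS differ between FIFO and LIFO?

FIFO COGS: 105 @ $16 + 386 @ $16 + 291 @ $15 + 15 @ $12 = $12,401
LIFO COGS: 341 @ $10 + 374 @ $12 + 82 @ $15 = $9,128
Difference = |$12,401 − $9,128| = $3,273

$3,273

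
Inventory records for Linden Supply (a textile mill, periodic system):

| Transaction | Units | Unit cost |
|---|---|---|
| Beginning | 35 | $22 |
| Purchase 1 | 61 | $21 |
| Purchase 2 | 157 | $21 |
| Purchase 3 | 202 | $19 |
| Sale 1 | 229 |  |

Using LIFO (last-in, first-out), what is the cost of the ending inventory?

Sale 1 (229) [LIFO — newest first]: 202 @ $19 + 27 @ $21 = $4,405
Ending inventory: 35 @ $22 + 61 @ $21 + 130 @ $21 = $4,781
Check: goods available $9,186 = COGS $4,405 + ending $4,781

Ending inventory = $4,781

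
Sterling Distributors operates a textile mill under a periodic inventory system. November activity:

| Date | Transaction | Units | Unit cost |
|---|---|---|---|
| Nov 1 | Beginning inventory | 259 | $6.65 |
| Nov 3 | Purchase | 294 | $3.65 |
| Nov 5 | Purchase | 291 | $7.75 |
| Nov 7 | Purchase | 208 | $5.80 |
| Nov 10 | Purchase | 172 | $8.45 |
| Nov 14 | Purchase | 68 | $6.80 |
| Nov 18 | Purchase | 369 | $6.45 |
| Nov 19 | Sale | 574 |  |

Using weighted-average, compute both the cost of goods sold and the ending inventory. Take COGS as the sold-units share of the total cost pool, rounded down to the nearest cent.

COGS = $3,646.83; ending inventory = $6,906.12

Nov 19, sell 574: 574/1661 × $10,552.95 → $3,646.83
Ending inventory (cost pool remaining) = $6,906.12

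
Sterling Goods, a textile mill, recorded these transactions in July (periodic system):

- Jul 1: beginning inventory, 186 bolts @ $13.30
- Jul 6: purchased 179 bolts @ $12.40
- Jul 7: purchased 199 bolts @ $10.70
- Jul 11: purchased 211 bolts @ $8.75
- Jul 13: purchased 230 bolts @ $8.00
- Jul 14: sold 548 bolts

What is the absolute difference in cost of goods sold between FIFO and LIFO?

$1,820.35

FIFO COGS: 186 @ $13.30 + 179 @ $12.40 + 183 @ $10.70 = $6,651.50
LIFO COGS: 230 @ $8.00 + 211 @ $8.75 + 107 @ $10.70 = $4,831.15
Difference = |$6,651.50 − $4,831.15| = $1,820.35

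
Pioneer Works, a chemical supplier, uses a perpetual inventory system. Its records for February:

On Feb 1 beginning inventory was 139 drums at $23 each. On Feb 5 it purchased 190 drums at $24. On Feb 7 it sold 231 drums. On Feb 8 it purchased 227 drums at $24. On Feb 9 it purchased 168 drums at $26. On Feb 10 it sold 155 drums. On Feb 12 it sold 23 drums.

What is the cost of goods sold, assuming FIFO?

COGS = $9,677

Feb 7, 231 sold [FIFO — oldest first]: 139 @ $23 + 92 @ $24 = $5,405
Feb 10, 155 sold [FIFO — oldest first]: 98 @ $24 + 57 @ $24 = $3,720
Feb 12, 23 sold [FIFO — oldest first]: 23 @ $24 = $552
Total COGS = $5,405 + $3,720 + $552 = $9,677
Ending inventory: 147 @ $24 + 168 @ $26 = $7,896
Check: goods available $17,573 = COGS $9,677 + ending $7,896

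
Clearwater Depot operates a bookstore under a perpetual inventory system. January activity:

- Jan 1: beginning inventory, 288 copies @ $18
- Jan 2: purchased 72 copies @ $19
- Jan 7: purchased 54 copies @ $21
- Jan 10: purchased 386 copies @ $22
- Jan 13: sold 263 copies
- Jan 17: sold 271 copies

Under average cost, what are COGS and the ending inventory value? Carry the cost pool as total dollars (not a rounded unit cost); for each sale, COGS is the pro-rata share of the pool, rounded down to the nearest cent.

COGS = $10,798.81; ending inventory = $5,379.19

After Jan 1: 288 on hand, pool $5,184.00 (≈ $18.0000 each)
After Jan 2: 360 on hand, pool $6,552.00 (≈ $18.2000 each)
After Jan 7: 414 on hand, pool $7,686.00 (≈ $18.5652 each)
After Jan 10: 800 on hand, pool $16,178.00 (≈ $20.2225 each)
Jan 13, sell 263: 263/800 × $16,178.00 → $5,318.51
Jan 17, sell 271: 271/537 × $10,859.49 → $5,480.30
Total COGS = $5,318.51 + $5,480.30 = $10,798.81
Ending inventory (cost pool remaining) = $5,379.19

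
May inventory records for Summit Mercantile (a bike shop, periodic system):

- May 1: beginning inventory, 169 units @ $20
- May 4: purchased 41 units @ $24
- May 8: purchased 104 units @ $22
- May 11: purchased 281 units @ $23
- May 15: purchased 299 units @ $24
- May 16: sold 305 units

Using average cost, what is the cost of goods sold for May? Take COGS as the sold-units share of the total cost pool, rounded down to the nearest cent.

May 16, sell 305: 305/894 × $20,291.00 → $6,922.54
Ending inventory (cost pool remaining) = $13,368.46

COGS = $6,922.54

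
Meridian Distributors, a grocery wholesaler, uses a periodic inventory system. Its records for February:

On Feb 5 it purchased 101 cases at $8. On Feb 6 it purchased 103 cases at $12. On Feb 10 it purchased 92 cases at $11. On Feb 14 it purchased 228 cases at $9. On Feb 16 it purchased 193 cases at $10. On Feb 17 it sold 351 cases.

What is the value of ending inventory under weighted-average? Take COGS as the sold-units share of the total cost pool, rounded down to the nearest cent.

Feb 17, sell 351: 351/717 × $7,038.00 → $3,445.38
Ending inventory (cost pool remaining) = $3,592.62
Check: goods available $7,038.00 = COGS $3,445.38 + ending $3,592.62

Ending inventory = $3,592.62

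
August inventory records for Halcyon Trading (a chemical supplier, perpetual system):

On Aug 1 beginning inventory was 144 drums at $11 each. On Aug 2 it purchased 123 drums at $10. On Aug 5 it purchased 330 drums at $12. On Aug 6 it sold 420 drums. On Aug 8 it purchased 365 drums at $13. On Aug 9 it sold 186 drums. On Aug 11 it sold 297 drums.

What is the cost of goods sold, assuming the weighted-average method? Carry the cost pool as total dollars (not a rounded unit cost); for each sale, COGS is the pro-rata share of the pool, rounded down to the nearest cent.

COGS = $10,783.85

After Aug 1: 144 on hand, pool $1,584.00 (≈ $11.0000 each)
After Aug 2: 267 on hand, pool $2,814.00 (≈ $10.5393 each)
After Aug 5: 597 on hand, pool $6,774.00 (≈ $11.3467 each)
Aug 6, sell 420: 420/597 × $6,774.00 → $4,765.62
After Aug 8: 542 on hand, pool $6,753.38 (≈ $12.4601 each)
Aug 9, sell 186: 186/542 × $6,753.38 → $2,317.58
Aug 11, sell 297: 297/356 × $4,435.80 → $3,700.65
Total COGS = $4,765.62 + $2,317.58 + $3,700.65 = $10,783.85
Ending inventory (cost pool remaining) = $735.15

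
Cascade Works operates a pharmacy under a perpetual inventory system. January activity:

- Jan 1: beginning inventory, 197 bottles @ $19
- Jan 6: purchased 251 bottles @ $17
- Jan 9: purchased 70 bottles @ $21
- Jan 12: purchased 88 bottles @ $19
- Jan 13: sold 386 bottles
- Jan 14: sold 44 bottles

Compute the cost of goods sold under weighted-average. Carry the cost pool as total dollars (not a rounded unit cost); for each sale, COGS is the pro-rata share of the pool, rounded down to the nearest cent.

COGS = $7,913.12

After Jan 1: 197 on hand, pool $3,743.00 (≈ $19.0000 each)
After Jan 6: 448 on hand, pool $8,010.00 (≈ $17.8795 each)
After Jan 9: 518 on hand, pool $9,480.00 (≈ $18.3012 each)
After Jan 12: 606 on hand, pool $11,152.00 (≈ $18.4026 each)
Jan 13, sell 386: 386/606 × $11,152.00 → $7,103.41
Jan 14, sell 44: 44/220 × $4,048.59 → $809.71
Total COGS = $7,103.41 + $809.71 = $7,913.12
Ending inventory (cost pool remaining) = $3,238.88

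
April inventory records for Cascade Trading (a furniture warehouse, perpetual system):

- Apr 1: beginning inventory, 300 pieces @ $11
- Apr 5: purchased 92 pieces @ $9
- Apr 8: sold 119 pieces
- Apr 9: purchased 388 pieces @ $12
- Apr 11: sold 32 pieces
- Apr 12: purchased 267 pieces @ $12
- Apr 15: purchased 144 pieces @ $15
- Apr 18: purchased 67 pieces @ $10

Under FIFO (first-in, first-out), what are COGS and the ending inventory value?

Apr 8, 119 sold [FIFO — oldest first]: 119 @ $11 = $1,309
Apr 11, 32 sold [FIFO — oldest first]: 32 @ $11 = $352
Total COGS = $1,309 + $352 = $1,661
Ending inventory: 149 @ $11 + 92 @ $9 + 388 @ $12 + 267 @ $12 + 144 @ $15 + 67 @ $10 = $13,157

COGS = $1,661; ending inventory = $13,157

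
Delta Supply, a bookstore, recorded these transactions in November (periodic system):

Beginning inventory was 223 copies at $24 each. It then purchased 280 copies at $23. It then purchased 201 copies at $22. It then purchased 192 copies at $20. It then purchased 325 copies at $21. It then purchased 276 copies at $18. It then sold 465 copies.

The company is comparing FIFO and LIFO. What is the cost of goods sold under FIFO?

COGS = $10,918

FIFO COGS: 223 @ $24 + 242 @ $23 = $10,918
LIFO COGS: 276 @ $18 + 189 @ $21 = $8,937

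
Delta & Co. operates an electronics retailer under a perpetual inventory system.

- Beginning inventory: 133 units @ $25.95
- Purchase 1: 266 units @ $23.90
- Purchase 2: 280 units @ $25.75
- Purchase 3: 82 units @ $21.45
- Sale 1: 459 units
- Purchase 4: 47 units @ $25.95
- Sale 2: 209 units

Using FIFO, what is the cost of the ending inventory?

Ending inventory = $3,261.80

Sale 1 (459) [FIFO — oldest first]: 133 @ $25.95 + 266 @ $23.90 + 60 @ $25.75 = $11,353.75
Sale 2 (209) [FIFO — oldest first]: 209 @ $25.75 = $5,381.75
Total COGS = $11,353.75 + $5,381.75 = $16,735.50
Ending inventory: 11 @ $25.75 + 82 @ $21.45 + 47 @ $25.95 = $3,261.80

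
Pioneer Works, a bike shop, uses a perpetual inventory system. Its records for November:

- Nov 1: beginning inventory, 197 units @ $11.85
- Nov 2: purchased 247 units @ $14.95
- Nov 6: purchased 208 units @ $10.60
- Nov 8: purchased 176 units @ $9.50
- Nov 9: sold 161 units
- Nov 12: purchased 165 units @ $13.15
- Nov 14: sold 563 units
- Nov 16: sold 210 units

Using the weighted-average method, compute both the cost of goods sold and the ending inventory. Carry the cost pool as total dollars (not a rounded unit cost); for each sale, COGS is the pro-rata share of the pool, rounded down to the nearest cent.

COGS = $11,354.02; ending inventory = $719.63

After Nov 1: 197 on hand, pool $2,334.45 (≈ $11.8500 each)
After Nov 2: 444 on hand, pool $6,027.10 (≈ $13.5745 each)
After Nov 6: 652 on hand, pool $8,231.90 (≈ $12.6256 each)
After Nov 8: 828 on hand, pool $9,903.90 (≈ $11.9612 each)
Nov 9, sell 161: 161/828 × $9,903.90 → $1,925.75
After Nov 12: 832 on hand, pool $10,147.90 (≈ $12.1970 each)
Nov 14, sell 563: 563/832 × $10,147.90 → $6,866.90
Nov 16, sell 210: 210/269 × $3,281.00 → $2,561.37
Total COGS = $1,925.75 + $6,866.90 + $2,561.37 = $11,354.02
Ending inventory (cost pool remaining) = $719.63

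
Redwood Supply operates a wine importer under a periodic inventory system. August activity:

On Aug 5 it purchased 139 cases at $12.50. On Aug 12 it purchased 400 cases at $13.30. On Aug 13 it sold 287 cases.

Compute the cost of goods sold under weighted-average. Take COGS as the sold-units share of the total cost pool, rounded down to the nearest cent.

Aug 13, sell 287: 287/539 × $7,057.50 → $3,757.88
Ending inventory (cost pool remaining) = $3,299.62
Check: goods available $7,057.50 = COGS $3,757.88 + ending $3,299.62

COGS = $3,757.88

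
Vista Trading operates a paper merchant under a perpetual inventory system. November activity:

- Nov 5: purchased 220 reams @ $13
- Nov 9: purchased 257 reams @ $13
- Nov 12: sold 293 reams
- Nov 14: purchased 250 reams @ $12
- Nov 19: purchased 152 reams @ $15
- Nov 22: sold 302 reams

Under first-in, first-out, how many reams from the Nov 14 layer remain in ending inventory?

Nov 12, 293 sold [FIFO — oldest first]: 220 @ $13 + 73 @ $13 = $3,809
Nov 22, 302 sold [FIFO — oldest first]: 184 @ $13 + 118 @ $12 = $3,808
Total COGS = $3,809 + $3,808 = $7,617
Ending inventory: 132 @ $12 + 152 @ $15 = $3,864

132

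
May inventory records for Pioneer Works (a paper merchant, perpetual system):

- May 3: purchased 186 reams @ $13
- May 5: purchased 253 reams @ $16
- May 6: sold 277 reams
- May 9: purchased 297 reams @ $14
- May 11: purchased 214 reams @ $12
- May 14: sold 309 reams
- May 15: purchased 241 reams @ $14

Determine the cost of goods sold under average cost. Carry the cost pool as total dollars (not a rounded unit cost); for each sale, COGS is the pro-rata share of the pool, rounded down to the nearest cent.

COGS = $8,263.61

After May 3: 186 on hand, pool $2,418.00 (≈ $13.0000 each)
After May 5: 439 on hand, pool $6,466.00 (≈ $14.7289 each)
May 6, sell 277: 277/439 × $6,466.00 → $4,079.91
After May 9: 459 on hand, pool $6,544.09 (≈ $14.2573 each)
After May 11: 673 on hand, pool $9,112.09 (≈ $13.5395 each)
May 14, sell 309: 309/673 × $9,112.09 → $4,183.70
After May 15: 605 on hand, pool $8,302.39 (≈ $13.7230 each)
Total COGS = $4,079.91 + $4,183.70 = $8,263.61
Ending inventory (cost pool remaining) = $8,302.39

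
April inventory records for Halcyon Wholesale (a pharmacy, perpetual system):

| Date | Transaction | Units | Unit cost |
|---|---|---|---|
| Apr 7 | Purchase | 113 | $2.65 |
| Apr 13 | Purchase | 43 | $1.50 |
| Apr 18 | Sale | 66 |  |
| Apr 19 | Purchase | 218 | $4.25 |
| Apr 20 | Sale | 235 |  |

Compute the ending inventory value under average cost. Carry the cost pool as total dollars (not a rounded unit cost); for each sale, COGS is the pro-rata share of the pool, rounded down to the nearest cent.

Ending inventory = $269.37

After Apr 7: 113 on hand, pool $299.45 (≈ $2.6500 each)
After Apr 13: 156 on hand, pool $363.95 (≈ $2.3330 each)
Apr 18, sell 66: 66/156 × $363.95 → $153.97
After Apr 19: 308 on hand, pool $1,136.48 (≈ $3.6899 each)
Apr 20, sell 235: 235/308 × $1,136.48 → $867.11
Total COGS = $153.97 + $867.11 = $1,021.08
Ending inventory (cost pool remaining) = $269.37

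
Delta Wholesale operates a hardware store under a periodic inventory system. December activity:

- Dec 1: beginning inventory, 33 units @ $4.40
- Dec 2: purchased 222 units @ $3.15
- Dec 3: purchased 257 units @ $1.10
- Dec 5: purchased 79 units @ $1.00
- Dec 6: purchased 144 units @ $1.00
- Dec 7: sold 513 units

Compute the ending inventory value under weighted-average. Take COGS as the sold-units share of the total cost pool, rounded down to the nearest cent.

Dec 7, sell 513: 513/735 × $1,350.20 → $942.38
Ending inventory (cost pool remaining) = $407.82

Ending inventory = $407.82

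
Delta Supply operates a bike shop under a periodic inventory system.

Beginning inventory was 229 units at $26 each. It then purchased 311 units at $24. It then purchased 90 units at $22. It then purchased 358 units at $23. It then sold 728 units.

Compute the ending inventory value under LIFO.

Ending inventory = $6,698

Sale 1 (728) [LIFO — newest first]: 358 @ $23 + 90 @ $22 + 280 @ $24 = $16,934
Ending inventory: 229 @ $26 + 31 @ $24 = $6,698
Check: goods available $23,632 = COGS $16,934 + ending $6,698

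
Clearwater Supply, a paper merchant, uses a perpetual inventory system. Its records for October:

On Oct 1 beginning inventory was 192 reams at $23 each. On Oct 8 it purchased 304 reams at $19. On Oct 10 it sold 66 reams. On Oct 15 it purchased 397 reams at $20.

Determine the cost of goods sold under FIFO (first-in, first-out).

COGS = $1,518

Oct 10, 66 sold [FIFO — oldest first]: 66 @ $23 = $1,518
Ending inventory: 126 @ $23 + 304 @ $19 + 397 @ $20 = $16,614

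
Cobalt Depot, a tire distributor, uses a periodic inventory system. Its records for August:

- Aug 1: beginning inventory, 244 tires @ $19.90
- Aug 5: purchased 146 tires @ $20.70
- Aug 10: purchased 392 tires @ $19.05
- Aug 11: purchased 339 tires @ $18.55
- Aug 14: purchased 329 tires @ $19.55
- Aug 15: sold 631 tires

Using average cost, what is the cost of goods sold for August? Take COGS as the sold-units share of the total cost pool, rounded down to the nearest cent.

COGS = $12,213.46

Aug 15, sell 631: 631/1450 × $28,065.80 → $12,213.46
Ending inventory (cost pool remaining) = $15,852.34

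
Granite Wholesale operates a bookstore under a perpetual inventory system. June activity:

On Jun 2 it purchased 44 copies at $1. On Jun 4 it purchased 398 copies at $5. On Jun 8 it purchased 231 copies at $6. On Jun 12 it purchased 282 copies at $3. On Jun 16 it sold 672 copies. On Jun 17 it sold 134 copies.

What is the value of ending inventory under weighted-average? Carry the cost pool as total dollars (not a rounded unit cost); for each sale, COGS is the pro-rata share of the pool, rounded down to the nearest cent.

Ending inventory = $665.59

After Jun 2: 44 on hand, pool $44.00 (≈ $1.0000 each)
After Jun 4: 442 on hand, pool $2,034.00 (≈ $4.6018 each)
After Jun 8: 673 on hand, pool $3,420.00 (≈ $5.0817 each)
After Jun 12: 955 on hand, pool $4,266.00 (≈ $4.4670 each)
Jun 16, sell 672: 672/955 × $4,266.00 → $3,001.83
Jun 17, sell 134: 134/283 × $1,264.17 → $598.58
Total COGS = $3,001.83 + $598.58 = $3,600.41
Ending inventory (cost pool remaining) = $665.59
Check: goods available $4,266.00 = COGS $3,600.41 + ending $665.59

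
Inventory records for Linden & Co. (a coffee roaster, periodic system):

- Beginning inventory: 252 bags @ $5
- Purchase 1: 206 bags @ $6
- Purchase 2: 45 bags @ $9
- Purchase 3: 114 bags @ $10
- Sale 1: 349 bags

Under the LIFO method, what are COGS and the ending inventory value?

Sale 1 (349) [LIFO — newest first]: 114 @ $10 + 45 @ $9 + 190 @ $6 = $2,685
Ending inventory: 252 @ $5 + 16 @ $6 = $1,356
Check: goods available $4,041 = COGS $2,685 + ending $1,356

COGS = $2,685; ending inventory = $1,356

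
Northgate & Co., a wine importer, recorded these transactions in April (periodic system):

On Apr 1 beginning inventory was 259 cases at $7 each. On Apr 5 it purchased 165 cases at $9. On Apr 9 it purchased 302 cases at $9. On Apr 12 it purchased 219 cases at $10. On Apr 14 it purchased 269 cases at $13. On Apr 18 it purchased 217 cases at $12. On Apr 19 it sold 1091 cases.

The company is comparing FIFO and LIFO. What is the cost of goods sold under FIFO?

FIFO COGS: 259 @ $7 + 165 @ $9 + 302 @ $9 + 219 @ $10 + 146 @ $13 = $10,104
LIFO COGS: 217 @ $12 + 269 @ $13 + 219 @ $10 + 302 @ $9 + 84 @ $9 = $11,765

COGS = $10,104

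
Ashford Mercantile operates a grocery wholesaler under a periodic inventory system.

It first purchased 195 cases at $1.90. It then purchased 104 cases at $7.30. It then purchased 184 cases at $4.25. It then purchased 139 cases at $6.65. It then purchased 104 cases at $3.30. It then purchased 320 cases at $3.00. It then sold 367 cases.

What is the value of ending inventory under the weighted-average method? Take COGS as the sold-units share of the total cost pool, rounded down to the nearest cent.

Ending inventory = $2,686.96

Sale 1, sell 367: 367/1046 × $4,139.25 → $1,452.29
Ending inventory (cost pool remaining) = $2,686.96
Check: goods available $4,139.25 = COGS $1,452.29 + ending $2,686.96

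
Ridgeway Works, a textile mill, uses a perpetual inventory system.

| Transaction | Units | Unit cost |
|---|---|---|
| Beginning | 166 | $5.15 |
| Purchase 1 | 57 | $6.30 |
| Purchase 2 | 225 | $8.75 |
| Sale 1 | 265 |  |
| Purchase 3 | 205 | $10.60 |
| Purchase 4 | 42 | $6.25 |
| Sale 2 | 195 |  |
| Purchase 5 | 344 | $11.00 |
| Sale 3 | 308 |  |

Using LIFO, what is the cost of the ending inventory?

Ending inventory = $1,909.20

Sale 1 (265) [LIFO — newest first]: 225 @ $8.75 + 40 @ $6.30 = $2,220.75
Sale 2 (195) [LIFO — newest first]: 42 @ $6.25 + 153 @ $10.60 = $1,884.30
Sale 3 (308) [LIFO — newest first]: 308 @ $11.00 = $3,388.00
Total COGS = $2,220.75 + $1,884.30 + $3,388.00 = $7,493.05
Ending inventory: 166 @ $5.15 + 17 @ $6.30 + 52 @ $10.60 + 36 @ $11.00 = $1,909.20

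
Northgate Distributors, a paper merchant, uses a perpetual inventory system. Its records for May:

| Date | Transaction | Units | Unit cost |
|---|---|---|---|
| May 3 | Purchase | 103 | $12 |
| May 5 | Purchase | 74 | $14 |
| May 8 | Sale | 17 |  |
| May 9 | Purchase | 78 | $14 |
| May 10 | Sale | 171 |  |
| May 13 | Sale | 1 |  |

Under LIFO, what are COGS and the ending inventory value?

May 8, 17 sold [LIFO — newest first]: 17 @ $14 = $238
May 10, 171 sold [LIFO — newest first]: 78 @ $14 + 57 @ $14 + 36 @ $12 = $2,322
May 13, 1 sold [LIFO — newest first]: 1 @ $12 = $12
Total COGS = $238 + $2,322 + $12 = $2,572
Ending inventory: 66 @ $12 = $792
Check: goods available $3,364 = COGS $2,572 + ending $792

COGS = $2,572; ending inventory = $792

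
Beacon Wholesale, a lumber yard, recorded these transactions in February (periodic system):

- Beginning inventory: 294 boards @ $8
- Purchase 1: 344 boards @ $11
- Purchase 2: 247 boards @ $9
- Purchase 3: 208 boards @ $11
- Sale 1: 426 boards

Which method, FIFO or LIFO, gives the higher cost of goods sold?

LIFO

FIFO COGS: 294 @ $8 + 132 @ $11 = $3,804
LIFO COGS: 208 @ $11 + 218 @ $9 = $4,250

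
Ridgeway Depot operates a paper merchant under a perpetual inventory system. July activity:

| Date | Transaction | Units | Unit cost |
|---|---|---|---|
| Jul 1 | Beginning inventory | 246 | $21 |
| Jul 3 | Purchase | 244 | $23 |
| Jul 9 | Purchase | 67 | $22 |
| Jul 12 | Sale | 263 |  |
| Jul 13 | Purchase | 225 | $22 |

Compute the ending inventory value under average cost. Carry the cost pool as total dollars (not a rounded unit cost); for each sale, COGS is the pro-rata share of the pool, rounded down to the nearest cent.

After Jul 1: 246 on hand, pool $5,166.00 (≈ $21.0000 each)
After Jul 3: 490 on hand, pool $10,778.00 (≈ $21.9959 each)
After Jul 9: 557 on hand, pool $12,252.00 (≈ $21.9964 each)
Jul 12, sell 263: 263/557 × $12,252.00 → $5,785.05
After Jul 13: 519 on hand, pool $11,416.95 (≈ $21.9980 each)
Ending inventory (cost pool remaining) = $11,416.95
Check: goods available $17,202.00 = COGS $5,785.05 + ending $11,416.95

Ending inventory = $11,416.95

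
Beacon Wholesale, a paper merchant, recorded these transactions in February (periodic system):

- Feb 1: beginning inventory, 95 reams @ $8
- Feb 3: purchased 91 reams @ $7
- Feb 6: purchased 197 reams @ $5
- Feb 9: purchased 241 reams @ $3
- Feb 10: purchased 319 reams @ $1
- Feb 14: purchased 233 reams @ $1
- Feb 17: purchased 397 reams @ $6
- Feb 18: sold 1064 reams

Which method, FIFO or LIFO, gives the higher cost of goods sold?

FIFO

FIFO COGS: 95 @ $8 + 91 @ $7 + 197 @ $5 + 241 @ $3 + 319 @ $1 + 121 @ $1 = $3,545
LIFO COGS: 397 @ $6 + 233 @ $1 + 319 @ $1 + 115 @ $3 = $3,279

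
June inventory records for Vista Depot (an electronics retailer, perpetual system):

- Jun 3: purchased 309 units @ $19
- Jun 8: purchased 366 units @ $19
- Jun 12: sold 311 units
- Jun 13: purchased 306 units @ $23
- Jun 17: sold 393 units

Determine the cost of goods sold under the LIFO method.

COGS = $14,600

Jun 12, 311 sold [LIFO — newest first]: 311 @ $19 = $5,909
Jun 17, 393 sold [LIFO — newest first]: 306 @ $23 + 55 @ $19 + 32 @ $19 = $8,691
Total COGS = $5,909 + $8,691 = $14,600
Ending inventory: 277 @ $19 = $5,263
Check: goods available $19,863 = COGS $14,600 + ending $5,263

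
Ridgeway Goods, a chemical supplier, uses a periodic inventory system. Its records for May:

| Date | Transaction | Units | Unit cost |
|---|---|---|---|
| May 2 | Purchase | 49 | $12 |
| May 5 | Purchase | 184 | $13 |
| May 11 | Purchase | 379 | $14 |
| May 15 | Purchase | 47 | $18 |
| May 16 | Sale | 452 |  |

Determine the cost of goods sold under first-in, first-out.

May 16, 452 sold [FIFO — oldest first]: 49 @ $12 + 184 @ $13 + 219 @ $14 = $6,046
Ending inventory: 160 @ $14 + 47 @ $18 = $3,086

COGS = $6,046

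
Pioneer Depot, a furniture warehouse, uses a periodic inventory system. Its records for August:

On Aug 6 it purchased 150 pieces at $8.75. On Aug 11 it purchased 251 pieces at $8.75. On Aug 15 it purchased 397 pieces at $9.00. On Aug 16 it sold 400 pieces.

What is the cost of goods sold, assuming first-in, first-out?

Aug 16, 400 sold [FIFO — oldest first]: 150 @ $8.75 + 250 @ $8.75 = $3,500.00
Ending inventory: 1 @ $8.75 + 397 @ $9.00 = $3,581.75
Check: goods available $7,081.75 = COGS $3,500.00 + ending $3,581.75

COGS = $3,500.00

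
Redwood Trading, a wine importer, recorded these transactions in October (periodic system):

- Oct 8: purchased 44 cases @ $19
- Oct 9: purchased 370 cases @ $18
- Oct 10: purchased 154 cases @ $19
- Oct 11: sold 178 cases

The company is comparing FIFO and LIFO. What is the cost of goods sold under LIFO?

COGS = $3,358

FIFO COGS: 44 @ $19 + 134 @ $18 = $3,248
LIFO COGS: 154 @ $19 + 24 @ $18 = $3,358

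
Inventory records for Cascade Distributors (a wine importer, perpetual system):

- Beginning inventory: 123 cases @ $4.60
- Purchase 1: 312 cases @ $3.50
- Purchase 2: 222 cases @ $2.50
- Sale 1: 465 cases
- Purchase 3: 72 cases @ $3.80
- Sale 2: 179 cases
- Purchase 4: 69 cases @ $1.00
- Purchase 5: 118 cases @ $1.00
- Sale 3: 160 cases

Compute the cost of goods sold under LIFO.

COGS = $2,255.40

Sale 1 (465) [LIFO — newest first]: 222 @ $2.50 + 243 @ $3.50 = $1,405.50
Sale 2 (179) [LIFO — newest first]: 72 @ $3.80 + 69 @ $3.50 + 38 @ $4.60 = $689.90
Sale 3 (160) [LIFO — newest first]: 118 @ $1.00 + 42 @ $1.00 = $160.00
Total COGS = $1,405.50 + $689.90 + $160.00 = $2,255.40
Ending inventory: 85 @ $4.60 + 27 @ $1.00 = $418.00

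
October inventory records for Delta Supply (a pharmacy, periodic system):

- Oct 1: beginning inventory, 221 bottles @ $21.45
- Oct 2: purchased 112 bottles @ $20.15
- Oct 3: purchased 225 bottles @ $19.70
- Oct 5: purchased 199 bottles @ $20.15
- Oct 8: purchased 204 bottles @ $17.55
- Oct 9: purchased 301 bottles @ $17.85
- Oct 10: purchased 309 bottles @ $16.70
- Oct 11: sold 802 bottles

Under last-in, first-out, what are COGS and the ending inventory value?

COGS = $13,902.75; ending inventory = $15,650.20

Oct 11, 802 sold [LIFO — newest first]: 309 @ $16.70 + 301 @ $17.85 + 192 @ $17.55 = $13,902.75
Ending inventory: 221 @ $21.45 + 112 @ $20.15 + 225 @ $19.70 + 199 @ $20.15 + 12 @ $17.55 = $15,650.20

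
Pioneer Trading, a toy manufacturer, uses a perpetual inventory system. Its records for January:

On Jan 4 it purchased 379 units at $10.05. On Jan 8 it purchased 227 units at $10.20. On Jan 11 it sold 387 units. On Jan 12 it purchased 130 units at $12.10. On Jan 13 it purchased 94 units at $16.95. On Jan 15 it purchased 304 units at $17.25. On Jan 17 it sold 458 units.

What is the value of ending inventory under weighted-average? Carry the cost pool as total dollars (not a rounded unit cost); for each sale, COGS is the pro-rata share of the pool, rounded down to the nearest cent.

Ending inventory = $4,110.06

After Jan 4: 379 on hand, pool $3,808.95 (≈ $10.0500 each)
After Jan 8: 606 on hand, pool $6,124.35 (≈ $10.1062 each)
Jan 11, sell 387: 387/606 × $6,124.35 → $3,911.09
After Jan 12: 349 on hand, pool $3,786.26 (≈ $10.8489 each)
After Jan 13: 443 on hand, pool $5,379.56 (≈ $12.1435 each)
After Jan 15: 747 on hand, pool $10,623.56 (≈ $14.2216 each)
Jan 17, sell 458: 458/747 × $10,623.56 → $6,513.50
Total COGS = $3,911.09 + $6,513.50 = $10,424.59
Ending inventory (cost pool remaining) = $4,110.06
Check: goods available $14,534.65 = COGS $10,424.59 + ending $4,110.06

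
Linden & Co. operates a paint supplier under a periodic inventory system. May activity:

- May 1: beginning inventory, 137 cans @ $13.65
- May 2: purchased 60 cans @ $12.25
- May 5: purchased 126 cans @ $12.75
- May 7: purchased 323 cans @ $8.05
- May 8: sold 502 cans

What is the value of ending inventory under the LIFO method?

May 8, 502 sold [LIFO — newest first]: 323 @ $8.05 + 126 @ $12.75 + 53 @ $12.25 = $4,855.90
Ending inventory: 137 @ $13.65 + 7 @ $12.25 = $1,955.80

Ending inventory = $1,955.80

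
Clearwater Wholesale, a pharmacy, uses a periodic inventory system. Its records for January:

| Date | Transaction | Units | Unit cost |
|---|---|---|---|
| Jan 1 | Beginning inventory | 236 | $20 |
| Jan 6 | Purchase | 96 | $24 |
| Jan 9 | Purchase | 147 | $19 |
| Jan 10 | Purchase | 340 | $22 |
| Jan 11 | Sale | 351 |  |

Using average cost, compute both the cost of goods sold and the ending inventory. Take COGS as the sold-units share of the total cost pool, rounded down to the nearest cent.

Jan 11, sell 351: 351/819 × $17,297.00 → $7,413.00
Ending inventory (cost pool remaining) = $9,884.00
Check: goods available $17,297.00 = COGS $7,413.00 + ending $9,884.00

COGS = $7,413.00; ending inventory = $9,884.00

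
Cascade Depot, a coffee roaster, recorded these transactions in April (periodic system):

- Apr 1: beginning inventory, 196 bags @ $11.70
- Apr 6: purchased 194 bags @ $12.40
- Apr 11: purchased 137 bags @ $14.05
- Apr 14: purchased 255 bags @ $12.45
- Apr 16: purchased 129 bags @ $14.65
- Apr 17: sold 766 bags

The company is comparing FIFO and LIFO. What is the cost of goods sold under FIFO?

FIFO COGS: 196 @ $11.70 + 194 @ $12.40 + 137 @ $14.05 + 239 @ $12.45 = $9,599.20
LIFO COGS: 129 @ $14.65 + 255 @ $12.45 + 137 @ $14.05 + 194 @ $12.40 + 51 @ $11.70 = $9,991.75

COGS = $9,599.20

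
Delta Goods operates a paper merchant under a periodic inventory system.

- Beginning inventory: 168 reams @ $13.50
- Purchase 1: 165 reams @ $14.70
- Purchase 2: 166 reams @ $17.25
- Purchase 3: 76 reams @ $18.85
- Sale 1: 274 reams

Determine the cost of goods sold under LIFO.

Sale 1 (274) [LIFO — newest first]: 76 @ $18.85 + 166 @ $17.25 + 32 @ $14.70 = $4,766.50
Ending inventory: 168 @ $13.50 + 133 @ $14.70 = $4,223.10
Check: goods available $8,989.60 = COGS $4,766.50 + ending $4,223.10

COGS = $4,766.50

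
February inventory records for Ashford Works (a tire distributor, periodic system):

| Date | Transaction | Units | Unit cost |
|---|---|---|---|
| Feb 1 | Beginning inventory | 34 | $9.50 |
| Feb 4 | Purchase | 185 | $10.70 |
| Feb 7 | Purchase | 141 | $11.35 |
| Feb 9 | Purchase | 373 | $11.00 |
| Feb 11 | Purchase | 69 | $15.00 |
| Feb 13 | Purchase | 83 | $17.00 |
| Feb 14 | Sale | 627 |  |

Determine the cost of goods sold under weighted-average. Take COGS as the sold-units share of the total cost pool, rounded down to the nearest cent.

COGS = $7,404.87

Feb 14, sell 627: 627/885 × $10,451.85 → $7,404.87
Ending inventory (cost pool remaining) = $3,046.98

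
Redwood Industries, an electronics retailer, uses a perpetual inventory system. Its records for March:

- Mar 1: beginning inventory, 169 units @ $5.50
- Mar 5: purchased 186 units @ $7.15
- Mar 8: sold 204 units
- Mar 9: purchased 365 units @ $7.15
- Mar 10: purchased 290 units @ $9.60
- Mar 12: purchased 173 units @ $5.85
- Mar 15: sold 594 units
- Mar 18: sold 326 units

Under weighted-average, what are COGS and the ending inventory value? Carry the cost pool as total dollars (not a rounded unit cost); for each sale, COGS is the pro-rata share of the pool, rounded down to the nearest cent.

After Mar 1: 169 on hand, pool $929.50 (≈ $5.5000 each)
After Mar 5: 355 on hand, pool $2,259.40 (≈ $6.3645 each)
Mar 8, sell 204: 204/355 × $2,259.40 → $1,298.35
After Mar 9: 516 on hand, pool $3,570.80 (≈ $6.9202 each)
After Mar 10: 806 on hand, pool $6,354.80 (≈ $7.8844 each)
After Mar 12: 979 on hand, pool $7,366.85 (≈ $7.5249 each)
Mar 15, sell 594: 594/979 × $7,366.85 → $4,469.77
Mar 18, sell 326: 326/385 × $2,897.08 → $2,453.11
Total COGS = $1,298.35 + $4,469.77 + $2,453.11 = $8,221.23
Ending inventory (cost pool remaining) = $443.97

COGS = $8,221.23; ending inventory = $443.97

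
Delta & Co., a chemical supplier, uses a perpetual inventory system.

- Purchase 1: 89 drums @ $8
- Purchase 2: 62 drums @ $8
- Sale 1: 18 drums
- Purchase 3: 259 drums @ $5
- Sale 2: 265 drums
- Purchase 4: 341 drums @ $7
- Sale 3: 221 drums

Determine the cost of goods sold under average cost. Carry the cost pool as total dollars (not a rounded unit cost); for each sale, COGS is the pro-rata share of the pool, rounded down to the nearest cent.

After Purchase 1: 89 on hand, pool $712.00 (≈ $8.0000 each)
After Purchase 2: 151 on hand, pool $1,208.00 (≈ $8.0000 each)
Sale 1, sell 18: 18/151 × $1,208.00 → $144.00
After Purchase 3: 392 on hand, pool $2,359.00 (≈ $6.0179 each)
Sale 2, sell 265: 265/392 × $2,359.00 → $1,594.73
After Purchase 4: 468 on hand, pool $3,151.27 (≈ $6.7335 each)
Sale 3, sell 221: 221/468 × $3,151.27 → $1,488.09
Total COGS = $144.00 + $1,594.73 + $1,488.09 = $3,226.82
Ending inventory (cost pool remaining) = $1,663.18
Check: goods available $4,890.00 = COGS $3,226.82 + ending $1,663.18

COGS = $3,226.82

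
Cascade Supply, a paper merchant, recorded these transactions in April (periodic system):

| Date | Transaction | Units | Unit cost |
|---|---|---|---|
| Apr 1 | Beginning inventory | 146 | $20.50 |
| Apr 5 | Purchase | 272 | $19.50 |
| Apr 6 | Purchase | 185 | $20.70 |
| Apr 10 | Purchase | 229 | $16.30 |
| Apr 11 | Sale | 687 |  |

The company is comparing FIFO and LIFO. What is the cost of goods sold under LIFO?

FIFO COGS: 146 @ $20.50 + 272 @ $19.50 + 185 @ $20.70 + 84 @ $16.30 = $13,495.70
LIFO COGS: 229 @ $16.30 + 185 @ $20.70 + 272 @ $19.50 + 1 @ $20.50 = $12,886.70

COGS = $12,886.70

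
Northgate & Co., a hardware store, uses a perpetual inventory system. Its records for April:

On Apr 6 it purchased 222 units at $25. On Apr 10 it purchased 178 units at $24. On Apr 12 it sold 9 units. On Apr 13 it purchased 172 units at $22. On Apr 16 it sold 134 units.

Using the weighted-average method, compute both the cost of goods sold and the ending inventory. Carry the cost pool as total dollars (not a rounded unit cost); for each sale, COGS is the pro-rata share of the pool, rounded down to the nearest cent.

COGS = $3,406.76; ending inventory = $10,199.24

After Apr 6: 222 on hand, pool $5,550.00 (≈ $25.0000 each)
After Apr 10: 400 on hand, pool $9,822.00 (≈ $24.5550 each)
Apr 12, sell 9: 9/400 × $9,822.00 → $220.99
After Apr 13: 563 on hand, pool $13,385.01 (≈ $23.7744 each)
Apr 16, sell 134: 134/563 × $13,385.01 → $3,185.77
Total COGS = $220.99 + $3,185.77 = $3,406.76
Ending inventory (cost pool remaining) = $10,199.24
Check: goods available $13,606.00 = COGS $3,406.76 + ending $10,199.24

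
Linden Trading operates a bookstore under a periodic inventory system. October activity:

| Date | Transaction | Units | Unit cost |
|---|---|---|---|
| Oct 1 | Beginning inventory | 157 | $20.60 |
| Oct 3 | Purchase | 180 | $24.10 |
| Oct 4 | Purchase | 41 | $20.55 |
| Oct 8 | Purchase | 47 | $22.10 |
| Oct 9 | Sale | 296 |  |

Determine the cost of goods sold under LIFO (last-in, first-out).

COGS = $6,796.05

Oct 9, 296 sold [LIFO — newest first]: 47 @ $22.10 + 41 @ $20.55 + 180 @ $24.10 + 28 @ $20.60 = $6,796.05
Ending inventory: 129 @ $20.60 = $2,657.40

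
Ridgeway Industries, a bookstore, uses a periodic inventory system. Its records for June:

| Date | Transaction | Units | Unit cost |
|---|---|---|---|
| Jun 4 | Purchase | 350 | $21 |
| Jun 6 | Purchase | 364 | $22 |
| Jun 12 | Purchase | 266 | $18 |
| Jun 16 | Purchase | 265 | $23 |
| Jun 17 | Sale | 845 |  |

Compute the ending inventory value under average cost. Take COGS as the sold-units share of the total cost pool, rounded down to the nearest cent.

Jun 17, sell 845: 845/1245 × $26,241.00 → $17,810.15
Ending inventory (cost pool remaining) = $8,430.85

Ending inventory = $8,430.85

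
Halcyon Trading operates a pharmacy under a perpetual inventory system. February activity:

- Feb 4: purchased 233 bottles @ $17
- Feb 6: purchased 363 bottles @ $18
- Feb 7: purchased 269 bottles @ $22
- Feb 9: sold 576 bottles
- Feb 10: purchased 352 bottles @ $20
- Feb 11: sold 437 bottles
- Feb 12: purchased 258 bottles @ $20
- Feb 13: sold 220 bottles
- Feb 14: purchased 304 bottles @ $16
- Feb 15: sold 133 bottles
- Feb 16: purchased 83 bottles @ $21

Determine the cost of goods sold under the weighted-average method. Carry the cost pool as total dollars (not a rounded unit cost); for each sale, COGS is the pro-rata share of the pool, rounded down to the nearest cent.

COGS = $26,174.16

After Feb 4: 233 on hand, pool $3,961.00 (≈ $17.0000 each)
After Feb 6: 596 on hand, pool $10,495.00 (≈ $17.6091 each)
After Feb 7: 865 on hand, pool $16,413.00 (≈ $18.9746 each)
Feb 9, sell 576: 576/865 × $16,413.00 → $10,929.35
After Feb 10: 641 on hand, pool $12,523.65 (≈ $19.5377 each)
Feb 11, sell 437: 437/641 × $12,523.65 → $8,537.96
After Feb 12: 462 on hand, pool $9,145.69 (≈ $19.7959 each)
Feb 13, sell 220: 220/462 × $9,145.69 → $4,355.09
After Feb 14: 546 on hand, pool $9,654.60 (≈ $17.6824 each)
Feb 15, sell 133: 133/546 × $9,654.60 → $2,351.76
After Feb 16: 496 on hand, pool $9,045.84 (≈ $18.2376 each)
Total COGS = $10,929.35 + $8,537.96 + $4,355.09 + $2,351.76 = $26,174.16
Ending inventory (cost pool remaining) = $9,045.84
Check: goods available $35,220.00 = COGS $26,174.16 + ending $9,045.84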